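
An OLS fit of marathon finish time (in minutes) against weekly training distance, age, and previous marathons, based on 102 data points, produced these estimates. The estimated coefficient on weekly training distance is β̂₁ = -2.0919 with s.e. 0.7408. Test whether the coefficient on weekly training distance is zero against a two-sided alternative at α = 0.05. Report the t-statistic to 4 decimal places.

H₀: β₁ = 0 vs H₁: β₁ ≠ 0.
t = (β̂₁ − β₁⁰)/SE = -2.0919 / 0.7408 = -2.8238.
df = n − k − 1 = 102 − 3 − 1 = 98.
Two-sided p ≈ 0.0057, which is < 0.05, so reject H₀.
There is evidence that weekly training distance is associated with marathon finish time, holding the other predictors fixed.

t = -2.8238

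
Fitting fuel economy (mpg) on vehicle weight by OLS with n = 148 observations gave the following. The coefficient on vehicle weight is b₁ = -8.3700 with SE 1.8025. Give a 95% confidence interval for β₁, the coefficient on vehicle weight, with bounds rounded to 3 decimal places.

df = n − 2 = 148 − 2 = 146.
t* = t_{0.025, 146} = 1.976346.
Margin = t* × SE = 1.976346 × 1.8025 = 3.56236.
CI: -8.3700 ± 3.56236 → (-11.932, -4.808).
With 95% confidence, each one-unit increase in vehicle weight is associated with a change of between -11.932 and -4.808 mpg in fuel economy.

(-11.932, -4.808)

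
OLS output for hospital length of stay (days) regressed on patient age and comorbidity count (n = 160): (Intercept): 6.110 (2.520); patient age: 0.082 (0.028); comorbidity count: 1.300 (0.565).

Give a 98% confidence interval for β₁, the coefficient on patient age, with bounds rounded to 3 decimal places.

Read off: b = 0.082, SE = 0.028 for patient age.
df = n − k − 1 = 160 − 2 − 1 = 157.
t* = t_{0.01, 157} = 2.350334.
Margin = t* × SE = 2.350334 × 0.028 = 0.06581.
CI: 0.082 ± 0.06581 → (0.016, 0.148).

(0.016, 0.148)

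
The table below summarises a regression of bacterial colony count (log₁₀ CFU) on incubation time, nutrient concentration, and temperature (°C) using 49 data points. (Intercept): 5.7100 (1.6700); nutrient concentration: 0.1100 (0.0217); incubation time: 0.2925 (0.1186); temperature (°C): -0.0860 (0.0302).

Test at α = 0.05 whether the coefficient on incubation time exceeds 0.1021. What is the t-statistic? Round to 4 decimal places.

t = 1.6054

Read off: b = 0.2925, SE = 0.1186 for incubation time.
H₀: β₁ = 0.1021 vs H₁: β₁ > 0.1021.
t = (0.2925 − 0.1021) / 0.1186 = 1.6054.
df = n − k − 1 = 49 − 3 − 1 = 45.
One-sided p ≈ 0.0577, which is ≥ 0.05, so fail to reject H₀.
The data do not give significant evidence that the true slope on incubation time exceeds 0.1021 log₁₀ CFU per unit, holding the other predictors fixed.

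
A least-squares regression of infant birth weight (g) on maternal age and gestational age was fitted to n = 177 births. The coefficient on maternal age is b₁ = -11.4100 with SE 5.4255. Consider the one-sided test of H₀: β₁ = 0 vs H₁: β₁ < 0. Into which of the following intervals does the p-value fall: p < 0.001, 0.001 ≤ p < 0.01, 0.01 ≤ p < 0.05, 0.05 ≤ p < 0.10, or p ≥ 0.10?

0.01 ≤ p < 0.05

t = -11.4100 / 5.4255 = -2.103.
df = n − k − 1 = 177 − 2 − 1 = 174.
One-sided p = P(T_{174} < t) ≈ 0.0185.
So 0.01 ≤ p < 0.05.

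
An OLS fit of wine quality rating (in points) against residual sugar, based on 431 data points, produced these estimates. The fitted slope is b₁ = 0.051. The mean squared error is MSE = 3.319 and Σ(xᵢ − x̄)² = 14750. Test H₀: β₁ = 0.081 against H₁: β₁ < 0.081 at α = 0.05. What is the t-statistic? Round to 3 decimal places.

t = -2.000

SE(b₁) = √(MSE/Sₓₓ) = √(3.319/14750) = 0.0150006.
t = (0.051 − 0.081) / 0.0150006 = -2.000.
df = n − 2 = 429.
One-sided p ≈ 0.0231, which is < 0.05, so reject H₀.
There is evidence that the true slope on residual sugar is below 0.081 points per unit.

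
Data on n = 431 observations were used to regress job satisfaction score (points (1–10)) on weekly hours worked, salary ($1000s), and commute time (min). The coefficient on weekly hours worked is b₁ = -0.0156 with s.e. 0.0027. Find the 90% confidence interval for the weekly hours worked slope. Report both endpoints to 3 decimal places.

(-0.020, -0.011)

df = n − k − 1 = 431 − 3 − 1 = 427.
t* = t_{0.05, 427} = 1.64843.
Margin = t* × SE = 1.64843 × 0.0027 = 0.00445.
CI: -0.0156 ± 0.00445 → (-0.020, -0.011).
With 90% confidence, each one-unit increase in weekly hours worked is associated with a change of between -0.020 and -0.011 points (1–10) in job satisfaction score, holding the other predictors fixed.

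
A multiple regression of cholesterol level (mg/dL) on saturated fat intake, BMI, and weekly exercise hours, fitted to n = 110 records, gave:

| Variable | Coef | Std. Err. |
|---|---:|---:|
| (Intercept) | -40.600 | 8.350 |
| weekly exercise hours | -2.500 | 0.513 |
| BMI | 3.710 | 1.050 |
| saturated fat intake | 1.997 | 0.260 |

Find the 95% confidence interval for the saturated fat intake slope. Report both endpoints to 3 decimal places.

(1.482, 2.512)

Read off: b = 1.997, SE = 0.260 for saturated fat intake.
df = n − k − 1 = 110 − 3 − 1 = 106.
t* = t_{0.025, 106} = 1.982597.
Margin = t* × SE = 1.982597 × 0.260 = 0.51548.
CI: 1.997 ± 0.51548 → (1.482, 2.512).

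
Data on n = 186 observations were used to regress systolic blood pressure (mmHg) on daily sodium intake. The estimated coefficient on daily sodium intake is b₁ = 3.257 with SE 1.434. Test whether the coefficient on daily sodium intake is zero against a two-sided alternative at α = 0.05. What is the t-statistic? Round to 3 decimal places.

H₀: β₁ = 0 vs H₁: β₁ ≠ 0.
t = (b₁ − β₁⁰)/SE = 3.257 / 1.434 = 2.271.
df = n − 2 = 186 − 2 = 184.
Two-sided p ≈ 0.0243, which is < 0.05, so reject H₀.
There is evidence that daily sodium intake is associated with systolic blood pressure.

t = 2.271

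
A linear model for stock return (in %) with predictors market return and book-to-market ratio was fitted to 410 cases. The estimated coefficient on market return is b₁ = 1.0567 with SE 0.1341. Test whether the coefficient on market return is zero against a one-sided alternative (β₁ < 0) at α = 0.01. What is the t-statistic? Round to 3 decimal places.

t = 7.880

H₀: β₁ = 0 vs H₁: β₁ < 0.
t = (b₁ − β₁⁰)/SE = 1.0567 / 0.1341 = 7.880.
df = n − k − 1 = 410 − 2 − 1 = 407.
One-sided p ≈ 1.0000, which is ≥ 0.01, so fail to reject H₀.
The data do not give significant evidence that the true slope on market return is negative, holding the other predictors fixed.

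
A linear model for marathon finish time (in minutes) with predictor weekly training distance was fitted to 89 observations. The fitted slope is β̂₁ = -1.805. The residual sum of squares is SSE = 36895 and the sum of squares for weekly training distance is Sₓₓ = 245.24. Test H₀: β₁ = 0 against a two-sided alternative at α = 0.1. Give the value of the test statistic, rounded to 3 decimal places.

MSE = SSE/(n − 2) = 36895/87 = 424.08.
SE(β̂₁) = √(MSE/Sₓₓ) = √(424.08/245.24) = 1.31501.
t = -1.805 / 1.31501 = -1.373.
df = n − 2 = 87.
Two-sided p ≈ 0.1734, which is ≥ 0.1, so fail to reject H₀.
The data do not give significant evidence of an association between weekly training distance and marathon finish time.

t = -1.373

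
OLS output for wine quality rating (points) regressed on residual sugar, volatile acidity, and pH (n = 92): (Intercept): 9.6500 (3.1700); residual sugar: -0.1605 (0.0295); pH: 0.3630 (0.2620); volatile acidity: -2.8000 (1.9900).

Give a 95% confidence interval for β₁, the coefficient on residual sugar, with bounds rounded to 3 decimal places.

Read off: b = -0.1605, SE = 0.0295 for residual sugar.
df = n − k − 1 = 92 − 3 − 1 = 88.
t* = t_{0.025, 88} = 1.98729.
Margin = t* × SE = 1.98729 × 0.0295 = 0.05863.
CI: -0.1605 ± 0.05863 → (-0.219, -0.102).

(-0.219, -0.102)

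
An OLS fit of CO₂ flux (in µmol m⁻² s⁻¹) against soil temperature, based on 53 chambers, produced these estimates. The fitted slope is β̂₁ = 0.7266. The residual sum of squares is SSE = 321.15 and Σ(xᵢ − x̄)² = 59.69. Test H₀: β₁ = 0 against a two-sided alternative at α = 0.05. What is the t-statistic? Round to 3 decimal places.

MSE = SSE/(n − 2) = 321.15/51 = 6.29706.
SE(β̂₁) = √(MSE/Sₓₓ) = √(6.29706/59.69) = 0.324802.
t = 0.7266 / 0.324802 = 2.237.
df = n − 2 = 51.
Two-sided p ≈ 0.0297, which is < 0.05, so reject H₀.
There is evidence that soil temperature is associated with CO₂ flux.

t = 2.237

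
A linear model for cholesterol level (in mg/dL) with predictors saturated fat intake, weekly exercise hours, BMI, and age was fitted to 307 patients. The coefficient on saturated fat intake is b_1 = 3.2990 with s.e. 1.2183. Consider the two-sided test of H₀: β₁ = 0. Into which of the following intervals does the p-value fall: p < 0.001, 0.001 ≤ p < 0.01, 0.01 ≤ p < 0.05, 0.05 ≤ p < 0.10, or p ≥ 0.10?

t = 3.2990 / 1.2183 = 2.708.
df = n − k − 1 = 307 − 4 − 1 = 302.
Two-sided p = 2·P(T_{302} > |t|) ≈ 0.0072.
So 0.001 ≤ p < 0.01.

0.001 ≤ p < 0.01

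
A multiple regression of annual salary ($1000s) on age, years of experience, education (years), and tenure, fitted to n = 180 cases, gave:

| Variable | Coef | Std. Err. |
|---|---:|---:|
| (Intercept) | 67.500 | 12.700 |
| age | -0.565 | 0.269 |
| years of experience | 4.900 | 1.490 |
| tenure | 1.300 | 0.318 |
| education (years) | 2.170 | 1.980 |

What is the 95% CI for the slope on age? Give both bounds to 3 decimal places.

Read off: b = -0.565, SE = 0.269 for age.
df = n − k − 1 = 180 − 4 − 1 = 175.
t* = t_{0.025, 175} = 1.973612.
Margin = t* × SE = 1.973612 × 0.269 = 0.53090.
CI: -0.565 ± 0.53090 → (-1.096, -0.034).

(-1.096, -0.034)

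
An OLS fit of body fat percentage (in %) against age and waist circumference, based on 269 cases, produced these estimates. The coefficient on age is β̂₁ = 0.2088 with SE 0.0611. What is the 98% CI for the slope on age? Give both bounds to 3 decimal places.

(0.066, 0.352)

df = n − k − 1 = 269 − 2 − 1 = 266.
t* = t_{0.01, 266} = 2.340448.
Margin = t* × SE = 2.340448 × 0.0611 = 0.14300.
CI: 0.2088 ± 0.14300 → (0.066, 0.352).
With 98% confidence, each one-unit increase in age is associated with a change of between 0.066 and 0.352 % in body fat percentage, holding the other predictors fixed.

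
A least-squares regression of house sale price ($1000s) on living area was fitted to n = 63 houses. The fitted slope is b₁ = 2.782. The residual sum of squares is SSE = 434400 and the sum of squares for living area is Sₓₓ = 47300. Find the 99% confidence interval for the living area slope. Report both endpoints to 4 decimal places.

(1.7503, 3.8137)

MSE = SSE/(n − 2) = 434400/61 = 7121.31.
SE(b₁) = √(MSE/Sₓₓ) = √(7121.31/47300) = 0.388016.
df = n − 2 = 61.
t* = t_{0.005, 61} = 2.658857.
Margin = t* × SE = 2.658857 × 0.388016 = 1.031679.
CI: 2.782 ± 1.031679 → (1.7503, 3.8137).
With 99% confidence, each one-unit increase in living area is associated with a change of between 1.7503 and 3.8137 $1000s in house sale price.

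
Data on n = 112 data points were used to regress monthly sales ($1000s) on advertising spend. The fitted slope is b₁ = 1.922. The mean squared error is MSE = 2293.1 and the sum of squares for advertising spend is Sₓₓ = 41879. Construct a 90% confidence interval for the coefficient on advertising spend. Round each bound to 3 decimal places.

SE(b₁) = √(MSE/Sₓₓ) = √(2293.1/41879) = 0.233999.
df = n − 2 = 110.
t* = t_{0.05, 110} = 1.658824.
Margin = t* × SE = 1.658824 × 0.233999 = 0.38816.
CI: 1.922 ± 0.38816 → (1.534, 2.310).
With 90% confidence, each one-unit increase in advertising spend is associated with a change of between 1.534 and 2.310 $1000s in monthly sales.

(1.534, 2.310)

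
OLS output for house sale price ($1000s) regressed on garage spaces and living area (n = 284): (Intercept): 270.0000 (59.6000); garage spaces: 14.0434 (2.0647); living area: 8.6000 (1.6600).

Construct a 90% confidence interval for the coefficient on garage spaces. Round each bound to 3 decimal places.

(10.636, 17.451)

Read off: b = 14.0434, SE = 2.0647 for garage spaces.
df = n − k − 1 = 284 − 2 − 1 = 281.
t* = t_{0.05, 281} = 1.650294.
Margin = t* × SE = 1.650294 × 2.0647 = 3.40736.
CI: 14.0434 ± 3.40736 → (10.636, 17.451).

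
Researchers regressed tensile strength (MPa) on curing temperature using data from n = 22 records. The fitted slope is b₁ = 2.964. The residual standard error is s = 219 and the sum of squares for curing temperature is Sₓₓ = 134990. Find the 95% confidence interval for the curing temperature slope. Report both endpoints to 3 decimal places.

(1.721, 4.207)

SE(b₁) = s/√Sₓₓ = 219/√134990 = 0.596065.
df = n − 2 = 20.
t* = t_{0.025, 20} = 2.085963.
Margin = t* × SE = 2.085963 × 0.596065 = 1.24337.
CI: 2.964 ± 1.24337 → (1.721, 4.207).
With 95% confidence, each one-unit increase in curing temperature is associated with a change of between 1.721 and 4.207 MPa in tensile strength.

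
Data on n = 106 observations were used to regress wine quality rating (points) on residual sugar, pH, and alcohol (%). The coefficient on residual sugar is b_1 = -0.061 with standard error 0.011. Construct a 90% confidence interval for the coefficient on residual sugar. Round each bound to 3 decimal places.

(-0.079, -0.043)

df = n − k − 1 = 106 − 3 − 1 = 102.
t* = t_{0.05, 102} = 1.65993.
Margin = t* × SE = 1.65993 × 0.011 = 0.01826.
CI: -0.061 ± 0.01826 → (-0.079, -0.043).
With 90% confidence, each one-unit increase in residual sugar is associated with a change of between -0.079 and -0.043 points in wine quality rating, holding the other predictors fixed.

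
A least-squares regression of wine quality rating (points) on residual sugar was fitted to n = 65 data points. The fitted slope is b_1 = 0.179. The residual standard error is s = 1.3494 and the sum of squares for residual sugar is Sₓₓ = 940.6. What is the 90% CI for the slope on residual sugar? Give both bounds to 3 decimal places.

SE(b_1) = s/√Sₓₓ = 1.3494/√940.6 = 0.0439985.
df = n − 2 = 63.
t* = t_{0.05, 63} = 1.669402.
Margin = t* × SE = 1.669402 × 0.0439985 = 0.07345.
CI: 0.179 ± 0.07345 → (0.106, 0.252).
With 90% confidence, each one-unit increase in residual sugar is associated with a change of between 0.106 and 0.252 points in wine quality rating.

(0.106, 0.252)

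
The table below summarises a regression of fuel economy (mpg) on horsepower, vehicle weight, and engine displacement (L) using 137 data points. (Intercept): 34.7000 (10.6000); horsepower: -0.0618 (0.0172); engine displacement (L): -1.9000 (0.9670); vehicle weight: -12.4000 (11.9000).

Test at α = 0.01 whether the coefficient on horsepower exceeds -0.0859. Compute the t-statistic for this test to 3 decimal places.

t = 1.401

Read off: b = -0.0618, SE = 0.0172 for horsepower.
H₀: β₁ = -0.0859 vs H₁: β₁ > -0.0859.
t = (-0.0618 − (-0.0859)) / 0.0172 = 1.401.
df = n − k − 1 = 137 − 3 − 1 = 133.
One-sided p ≈ 0.0817, which is ≥ 0.01, so fail to reject H₀.
The data do not give significant evidence that the true slope on horsepower exceeds -0.0859 mpg per unit, holding the other predictors fixed.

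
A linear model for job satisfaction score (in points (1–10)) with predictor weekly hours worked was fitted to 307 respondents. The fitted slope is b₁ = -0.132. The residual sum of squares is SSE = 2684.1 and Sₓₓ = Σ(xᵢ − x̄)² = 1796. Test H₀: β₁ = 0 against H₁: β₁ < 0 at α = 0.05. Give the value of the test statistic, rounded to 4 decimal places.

t = -1.8857

MSE = SSE/(n − 2) = 2684.1/305 = 8.80033.
SE(b₁) = √(MSE/Sₓₓ) = √(8.80033/1796) = 0.0699997.
t = -0.132 / 0.0699997 = -1.8857.
df = n − 2 = 305.
One-sided p ≈ 0.0301, which is < 0.05, so reject H₀.
There is evidence that the true slope on weekly hours worked is negative.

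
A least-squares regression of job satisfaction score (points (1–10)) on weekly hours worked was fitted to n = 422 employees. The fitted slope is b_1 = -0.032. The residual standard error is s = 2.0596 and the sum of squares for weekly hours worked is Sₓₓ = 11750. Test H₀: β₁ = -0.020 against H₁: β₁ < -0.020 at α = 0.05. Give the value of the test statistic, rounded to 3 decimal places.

SE(b_1) = s/√Sₓₓ = 2.0596/√11750 = 0.0190005.
t = (-0.032 − (-0.020)) / 0.0190005 = -0.632.
df = n − 2 = 420.
One-sided p ≈ 0.2640, which is ≥ 0.05, so fail to reject H₀.
The data do not give significant evidence that the true slope on weekly hours worked is below -0.020 points (1–10) per unit.

t = -0.632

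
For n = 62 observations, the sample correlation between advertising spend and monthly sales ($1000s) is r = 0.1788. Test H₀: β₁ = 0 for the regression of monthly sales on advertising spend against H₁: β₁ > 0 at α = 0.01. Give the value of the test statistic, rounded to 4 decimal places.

t = r·√(n − 2)/√(1 − r²) = 0.1788·√60/√0.968031 = 1.4077.
df = n − 2 = 60.
One-sided p ≈ 0.0822, which is ≥ 0.01, so fail to reject H₀.
The data do not give significant evidence of a linear association between advertising spend and monthly sales.

t = 1.4077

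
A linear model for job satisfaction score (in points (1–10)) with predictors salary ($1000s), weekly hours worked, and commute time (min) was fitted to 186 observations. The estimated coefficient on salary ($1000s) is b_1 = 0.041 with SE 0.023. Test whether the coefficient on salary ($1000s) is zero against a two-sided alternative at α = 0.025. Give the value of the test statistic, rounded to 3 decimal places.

t = 1.783

H₀: β₁ = 0 vs H₁: β₁ ≠ 0.
t = (b_1 − β₁⁰)/SE = 0.041 / 0.023 = 1.783.
df = n − k − 1 = 186 − 3 − 1 = 182.
Two-sided p ≈ 0.0763, which is ≥ 0.025, so fail to reject H₀.
The data do not give significant evidence of an association between salary ($1000s) and job satisfaction score, after adjusting for the other predictors.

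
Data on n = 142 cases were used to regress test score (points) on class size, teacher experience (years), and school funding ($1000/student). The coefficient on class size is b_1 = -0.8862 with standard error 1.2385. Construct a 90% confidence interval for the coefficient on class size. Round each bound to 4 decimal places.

(-2.9371, 1.1647)

df = n − k − 1 = 142 − 3 − 1 = 138.
t* = t_{0.05, 138} = 1.65597.
Margin = t* × SE = 1.65597 × 1.2385 = 2.050919.
CI: -0.8862 ± 2.050919 → (-2.9371, 1.1647).
With 90% confidence, each one-unit increase in class size is associated with a change of between -2.9371 and 1.1647 points in test score, holding the other predictors fixed.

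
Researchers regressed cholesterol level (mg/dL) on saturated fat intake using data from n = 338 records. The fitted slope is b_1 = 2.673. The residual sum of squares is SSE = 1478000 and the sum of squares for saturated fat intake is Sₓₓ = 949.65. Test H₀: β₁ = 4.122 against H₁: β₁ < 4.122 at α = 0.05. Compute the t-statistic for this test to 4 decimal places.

MSE = SSE/(n − 2) = 1478000/336 = 4398.81.
SE(b_1) = √(MSE/Sₓₓ) = √(4398.81/949.65) = 2.15222.
t = (2.673 − 4.122) / 2.15222 = -0.6733.
df = n − 2 = 336.
One-sided p ≈ 0.2506, which is ≥ 0.05, so fail to reject H₀.
The data do not give significant evidence that the true slope on saturated fat intake is below 4.122 mg/dL per unit.

t = -0.6733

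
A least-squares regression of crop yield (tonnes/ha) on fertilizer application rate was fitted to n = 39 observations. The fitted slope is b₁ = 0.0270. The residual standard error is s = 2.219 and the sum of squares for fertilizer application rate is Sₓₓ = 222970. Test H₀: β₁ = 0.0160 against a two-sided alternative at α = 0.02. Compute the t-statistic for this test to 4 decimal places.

t = 2.3408

SE(b₁) = s/√Sₓₓ = 2.219/√222970 = 0.00469931.
t = (0.0270 − 0.0160) / 0.00469931 = 2.3408.
df = n − 2 = 37.
Two-sided p ≈ 0.0247, which is ≥ 0.02, so fail to reject H₀.
The data are consistent with a true slope of 0.0160 tonnes/ha per unit of fertilizer application rate.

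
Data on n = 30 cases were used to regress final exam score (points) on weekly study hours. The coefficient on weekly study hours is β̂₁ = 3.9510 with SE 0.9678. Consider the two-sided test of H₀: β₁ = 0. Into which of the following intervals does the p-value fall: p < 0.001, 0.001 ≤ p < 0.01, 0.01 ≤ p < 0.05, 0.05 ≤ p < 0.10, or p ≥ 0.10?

t = 3.9510 / 0.9678 = 4.082.
df = n − 2 = 30 − 2 = 28.
Two-sided p = 2·P(T_{28} > |t|) ≈ 0.0003.
So p < 0.001.

p < 0.001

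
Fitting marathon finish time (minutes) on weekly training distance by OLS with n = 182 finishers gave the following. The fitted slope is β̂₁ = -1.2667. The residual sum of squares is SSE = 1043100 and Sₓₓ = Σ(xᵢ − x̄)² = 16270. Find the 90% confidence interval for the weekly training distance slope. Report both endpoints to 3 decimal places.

MSE = SSE/(n − 2) = 1043100/180 = 5795.
SE(β̂₁) = √(MSE/Sₓₓ) = √(5795/16270) = 0.596806.
df = n − 2 = 180.
t* = t_{0.05, 180} = 1.653363.
Margin = t* × SE = 1.653363 × 0.596806 = 0.98674.
CI: -1.2667 ± 0.98674 → (-2.253, -0.280).
With 90% confidence, each one-unit increase in weekly training distance is associated with a change of between -2.253 and -0.280 minutes in marathon finish time.

(-2.253, -0.280)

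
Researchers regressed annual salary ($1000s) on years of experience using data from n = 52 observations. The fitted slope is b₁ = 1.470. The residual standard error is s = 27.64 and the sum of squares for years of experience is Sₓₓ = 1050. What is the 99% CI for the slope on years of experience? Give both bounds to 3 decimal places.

(-0.814, 3.754)

SE(b₁) = s/√Sₓₓ = 27.64/√1050 = 0.852989.
df = n − 2 = 50.
t* = t_{0.005, 50} = 2.677793.
Margin = t* × SE = 2.677793 × 0.852989 = 2.28413.
CI: 1.470 ± 2.28413 → (-0.814, 3.754).
With 99% confidence, each one-unit increase in years of experience is associated with a change of between -0.814 and 3.754 $1000s in annual salary.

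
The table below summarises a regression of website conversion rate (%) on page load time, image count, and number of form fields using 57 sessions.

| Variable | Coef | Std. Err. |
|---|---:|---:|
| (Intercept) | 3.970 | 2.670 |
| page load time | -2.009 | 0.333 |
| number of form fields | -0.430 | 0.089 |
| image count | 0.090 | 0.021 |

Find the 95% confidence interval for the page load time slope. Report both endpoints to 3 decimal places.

Read off: b = -2.009, SE = 0.333 for page load time.
df = n − k − 1 = 57 − 3 − 1 = 53.
t* = t_{0.025, 53} = 2.005746.
Margin = t* × SE = 2.005746 × 0.333 = 0.66791.
CI: -2.009 ± 0.66791 → (-2.677, -1.341).

(-2.677, -1.341)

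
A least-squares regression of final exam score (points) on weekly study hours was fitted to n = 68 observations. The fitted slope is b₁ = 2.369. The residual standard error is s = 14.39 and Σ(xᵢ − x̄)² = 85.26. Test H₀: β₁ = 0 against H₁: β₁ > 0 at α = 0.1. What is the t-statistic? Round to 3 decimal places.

SE(b₁) = s/√Sₓₓ = 14.39/√85.26 = 1.55843.
t = 2.369 / 1.55843 = 1.520.
df = n − 2 = 66.
One-sided p ≈ 0.0666, which is < 0.1, so reject H₀.
There is evidence that the true slope on weekly study hours is positive.

t = 1.520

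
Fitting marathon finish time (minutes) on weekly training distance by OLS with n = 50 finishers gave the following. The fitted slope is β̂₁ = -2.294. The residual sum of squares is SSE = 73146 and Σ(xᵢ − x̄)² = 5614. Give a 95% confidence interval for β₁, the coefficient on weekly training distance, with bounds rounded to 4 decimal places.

MSE = SSE/(n − 2) = 73146/48 = 1523.88.
SE(β̂₁) = √(MSE/Sₓₓ) = √(1523.88/5614) = 0.521001.
df = n − 2 = 48.
t* = t_{0.025, 48} = 2.010635.
Margin = t* × SE = 2.010635 × 0.521001 = 1.047543.
CI: -2.294 ± 1.047543 → (-3.3415, -1.2465).
With 95% confidence, each one-unit increase in weekly training distance is associated with a change of between -3.3415 and -1.2465 minutes in marathon finish time.

(-3.3415, -1.2465)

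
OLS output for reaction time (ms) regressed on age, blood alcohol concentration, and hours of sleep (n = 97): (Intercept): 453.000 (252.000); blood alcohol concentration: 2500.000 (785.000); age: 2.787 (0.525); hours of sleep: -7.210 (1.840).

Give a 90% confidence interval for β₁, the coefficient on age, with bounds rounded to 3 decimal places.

(1.915, 3.659)

Read off: b = 2.787, SE = 0.525 for age.
df = n − k − 1 = 97 − 3 − 1 = 93.
t* = t_{0.05, 93} = 1.661404.
Margin = t* × SE = 1.661404 × 0.525 = 0.87224.
CI: 2.787 ± 0.87224 → (1.915, 3.659).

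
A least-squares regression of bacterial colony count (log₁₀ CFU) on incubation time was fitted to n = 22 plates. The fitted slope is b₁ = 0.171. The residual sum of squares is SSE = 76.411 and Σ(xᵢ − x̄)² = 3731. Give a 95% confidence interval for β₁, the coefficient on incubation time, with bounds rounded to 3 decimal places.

(0.104, 0.238)

MSE = SSE/(n − 2) = 76.411/20 = 3.82055.
SE(b₁) = √(MSE/Sₓₓ) = √(3.82055/3731) = 0.032.
df = n − 2 = 20.
t* = t_{0.025, 20} = 2.085963.
Margin = t* × SE = 2.085963 × 0.032 = 0.06675.
CI: 0.171 ± 0.06675 → (0.104, 0.238).
With 95% confidence, each one-unit increase in incubation time is associated with a change of between 0.104 and 0.238 log₁₀ CFU in bacterial colony count.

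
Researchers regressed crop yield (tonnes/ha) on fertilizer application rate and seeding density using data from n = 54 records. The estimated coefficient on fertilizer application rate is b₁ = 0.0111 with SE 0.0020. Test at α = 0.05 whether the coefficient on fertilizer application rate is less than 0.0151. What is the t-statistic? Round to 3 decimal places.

H₀: β₁ = 0.0151 vs H₁: β₁ < 0.0151.
t = (b₁ − β₁⁰)/SE = (0.0111 − 0.0151) / 0.0020 = -2.000.
df = n − k − 1 = 54 − 2 − 1 = 51.
One-sided p ≈ 0.0254, which is < 0.05, so reject H₀.
There is evidence that the true slope on fertilizer application rate is below 0.0151 tonnes/ha per unit, holding the other predictors fixed.

t = -2.000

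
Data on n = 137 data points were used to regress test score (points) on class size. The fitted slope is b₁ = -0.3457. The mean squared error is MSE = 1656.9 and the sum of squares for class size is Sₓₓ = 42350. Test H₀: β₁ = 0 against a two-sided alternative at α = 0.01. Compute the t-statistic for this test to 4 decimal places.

SE(b₁) = √(MSE/Sₓₓ) = √(1656.9/42350) = 0.197798.
t = -0.3457 / 0.197798 = -1.7477.
df = n − 2 = 135.
Two-sided p ≈ 0.0828, which is ≥ 0.01, so fail to reject H₀.
The data do not give significant evidence of an association between class size and test score.

t = -1.7477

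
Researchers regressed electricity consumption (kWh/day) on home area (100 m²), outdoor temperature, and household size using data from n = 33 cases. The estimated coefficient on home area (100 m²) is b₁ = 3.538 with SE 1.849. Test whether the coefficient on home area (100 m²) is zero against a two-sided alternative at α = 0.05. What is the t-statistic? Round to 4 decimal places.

H₀: β₁ = 0 vs H₁: β₁ ≠ 0.
t = (b₁ − β₁⁰)/SE = 3.538 / 1.849 = 1.9135.
df = n − k − 1 = 33 − 3 − 1 = 29.
Two-sided p ≈ 0.0656, which is ≥ 0.05, so fail to reject H₀.
The data do not give significant evidence of an association between home area (100 m²) and electricity consumption, after adjusting for the other predictors.

t = 1.9135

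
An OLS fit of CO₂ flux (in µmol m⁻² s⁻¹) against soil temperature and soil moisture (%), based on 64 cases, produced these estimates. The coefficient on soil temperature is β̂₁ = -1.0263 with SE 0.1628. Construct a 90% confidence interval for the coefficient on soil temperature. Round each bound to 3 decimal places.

(-1.298, -0.754)

df = n − k − 1 = 64 − 2 − 1 = 61.
t* = t_{0.05, 61} = 1.670219.
Margin = t* × SE = 1.670219 × 0.1628 = 0.27191.
CI: -1.0263 ± 0.27191 → (-1.298, -0.754).
With 90% confidence, each one-unit increase in soil temperature is associated with a change of between -1.298 and -0.754 µmol m⁻² s⁻¹ in CO₂ flux, holding the other predictors fixed.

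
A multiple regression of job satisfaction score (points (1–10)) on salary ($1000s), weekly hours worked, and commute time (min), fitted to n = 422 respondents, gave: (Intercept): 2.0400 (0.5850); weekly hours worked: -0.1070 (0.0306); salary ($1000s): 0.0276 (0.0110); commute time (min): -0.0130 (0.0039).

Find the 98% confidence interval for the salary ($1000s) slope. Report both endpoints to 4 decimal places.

(0.0019, 0.0533)

Read off: b = 0.0276, SE = 0.0110 for salary ($1000s).
df = n − k − 1 = 422 − 3 − 1 = 418.
t* = t_{0.01, 418} = 2.335302.
Margin = t* × SE = 2.335302 × 0.0110 = 0.025688.
CI: 0.0276 ± 0.025688 → (0.0019, 0.0533).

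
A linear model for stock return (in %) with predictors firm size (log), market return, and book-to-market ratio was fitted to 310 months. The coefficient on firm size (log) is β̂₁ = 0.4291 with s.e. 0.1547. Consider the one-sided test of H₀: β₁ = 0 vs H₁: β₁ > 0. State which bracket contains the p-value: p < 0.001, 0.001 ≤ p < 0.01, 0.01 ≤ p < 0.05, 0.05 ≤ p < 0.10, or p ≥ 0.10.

0.001 ≤ p < 0.01

t = 0.4291 / 0.1547 = 2.774.
df = n − k − 1 = 310 − 3 − 1 = 306.
One-sided p = P(T_{306} > t) ≈ 0.0029.
So 0.001 ≤ p < 0.01.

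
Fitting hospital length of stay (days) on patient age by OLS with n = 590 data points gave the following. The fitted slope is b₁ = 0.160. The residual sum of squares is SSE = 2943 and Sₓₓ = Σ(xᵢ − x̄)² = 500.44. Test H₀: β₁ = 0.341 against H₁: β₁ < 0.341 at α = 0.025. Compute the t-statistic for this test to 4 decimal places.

t = -1.8099

MSE = SSE/(n − 2) = 2943/588 = 5.0051.
SE(b₁) = √(MSE/Sₓₓ) = √(5.0051/500.44) = 0.100007.
t = (0.160 − 0.341) / 0.100007 = -1.8099.
df = n − 2 = 588.
One-sided p ≈ 0.0354, which is ≥ 0.025, so fail to reject H₀.
The data do not give significant evidence that the true slope on patient age is below 0.341 days per unit.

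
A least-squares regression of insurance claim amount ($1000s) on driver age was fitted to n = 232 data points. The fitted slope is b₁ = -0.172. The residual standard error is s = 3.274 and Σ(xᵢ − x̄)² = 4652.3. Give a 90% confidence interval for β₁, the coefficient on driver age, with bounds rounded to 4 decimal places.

SE(b₁) = s/√Sₓₓ = 3.274/√4652.3 = 0.0480004.
df = n − 2 = 230.
t* = t_{0.05, 230} = 1.651506.
Margin = t* × SE = 1.651506 × 0.0480004 = 0.079273.
CI: -0.172 ± 0.079273 → (-0.2513, -0.0927).
With 90% confidence, each one-unit increase in driver age is associated with a change of between -0.2513 and -0.0927 $1000s in insurance claim amount.

(-0.2513, -0.0927)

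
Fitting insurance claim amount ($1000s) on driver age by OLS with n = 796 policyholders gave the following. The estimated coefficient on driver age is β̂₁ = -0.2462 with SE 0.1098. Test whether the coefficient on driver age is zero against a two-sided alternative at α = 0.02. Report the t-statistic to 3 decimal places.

t = -2.242

H₀: β₁ = 0 vs H₁: β₁ ≠ 0.
t = (β̂₁ − β₁⁰)/SE = -0.2462 / 0.1098 = -2.242.
df = n − 2 = 796 − 2 = 794.
Two-sided p ≈ 0.0252, which is ≥ 0.02, so fail to reject H₀.
The data do not give significant evidence of an association between driver age and insurance claim amount.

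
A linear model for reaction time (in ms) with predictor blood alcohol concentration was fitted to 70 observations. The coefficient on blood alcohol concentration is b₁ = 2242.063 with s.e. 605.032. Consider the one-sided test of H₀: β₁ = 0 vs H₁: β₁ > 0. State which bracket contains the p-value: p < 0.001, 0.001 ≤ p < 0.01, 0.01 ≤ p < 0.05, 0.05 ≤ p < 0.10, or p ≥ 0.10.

p < 0.001

t = 2242.063 / 605.032 = 3.706.
df = n − 2 = 70 − 2 = 68.
One-sided p = P(T_{68} > t) ≈ 0.0002.
So p < 0.001.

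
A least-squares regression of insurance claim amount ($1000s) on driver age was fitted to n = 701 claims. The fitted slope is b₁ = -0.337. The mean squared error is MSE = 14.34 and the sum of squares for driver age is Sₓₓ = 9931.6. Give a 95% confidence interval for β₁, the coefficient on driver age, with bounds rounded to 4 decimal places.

(-0.4116, -0.2624)

SE(b₁) = √(MSE/Sₓₓ) = √(14.34/9931.6) = 0.0379984.
df = n − 2 = 699.
t* = t_{0.025, 699} = 1.963364.
Margin = t* × SE = 1.963364 × 0.0379984 = 0.074605.
CI: -0.337 ± 0.074605 → (-0.4116, -0.2624).
With 95% confidence, each one-unit increase in driver age is associated with a change of between -0.4116 and -0.2624 $1000s in insurance claim amount.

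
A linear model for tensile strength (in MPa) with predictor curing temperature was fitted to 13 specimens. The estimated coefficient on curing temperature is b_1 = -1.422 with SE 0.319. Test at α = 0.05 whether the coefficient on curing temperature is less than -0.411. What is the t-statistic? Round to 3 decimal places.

t = -3.169

H₀: β₁ = -0.411 vs H₁: β₁ < -0.411.
t = (b_1 − β₁⁰)/SE = (-1.422 − (-0.411)) / 0.319 = -3.169.
df = n − 2 = 13 − 2 = 11.
One-sided p ≈ 0.0045, which is < 0.05, so reject H₀.
There is evidence that the true slope on curing temperature is below -0.411 MPa per unit.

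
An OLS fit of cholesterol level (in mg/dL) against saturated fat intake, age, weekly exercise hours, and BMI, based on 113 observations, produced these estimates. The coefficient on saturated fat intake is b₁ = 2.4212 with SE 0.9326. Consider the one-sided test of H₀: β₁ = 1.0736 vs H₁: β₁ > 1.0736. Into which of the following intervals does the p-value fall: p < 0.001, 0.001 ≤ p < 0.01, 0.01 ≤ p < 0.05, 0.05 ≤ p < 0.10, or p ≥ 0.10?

0.05 ≤ p < 0.10

t = (2.4212 − 1.0736) / 0.9326 = 1.445.
df = n − k − 1 = 113 − 4 − 1 = 108.
One-sided p = P(T_{108} > t) ≈ 0.0757.
So 0.05 ≤ p < 0.10.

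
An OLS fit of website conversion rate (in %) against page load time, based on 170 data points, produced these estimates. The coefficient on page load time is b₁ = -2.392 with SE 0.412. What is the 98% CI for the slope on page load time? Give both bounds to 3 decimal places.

(-3.360, -1.424)

df = n − 2 = 170 − 2 = 168.
t* = t_{0.01, 168} = 2.348749.
Margin = t* × SE = 2.348749 × 0.412 = 0.96768.
CI: -2.392 ± 0.96768 → (-3.360, -1.424).
With 98% confidence, each one-unit increase in page load time is associated with a change of between -3.360 and -1.424 % in website conversion rate.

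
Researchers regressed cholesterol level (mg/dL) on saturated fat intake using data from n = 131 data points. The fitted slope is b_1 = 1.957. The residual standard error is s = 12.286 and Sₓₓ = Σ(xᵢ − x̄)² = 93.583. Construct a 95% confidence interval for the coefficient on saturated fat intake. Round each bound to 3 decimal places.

SE(b_1) = s/√Sₓₓ = 12.286/√93.583 = 1.27002.
df = n − 2 = 129.
t* = t_{0.025, 129} = 1.978524.
Margin = t* × SE = 1.978524 × 1.27002 = 2.51277.
CI: 1.957 ± 2.51277 → (-0.556, 4.470).
With 95% confidence, each one-unit increase in saturated fat intake is associated with a change of between -0.556 and 4.470 mg/dL in cholesterol level.

(-0.556, 4.470)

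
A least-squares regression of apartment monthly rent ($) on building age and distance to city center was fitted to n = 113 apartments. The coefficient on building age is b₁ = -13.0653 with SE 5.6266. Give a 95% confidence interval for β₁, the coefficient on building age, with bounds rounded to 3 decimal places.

(-24.216, -1.915)

df = n − k − 1 = 113 − 2 − 1 = 110.
t* = t_{0.025, 110} = 1.981765.
Margin = t* × SE = 1.981765 × 5.6266 = 11.15060.
CI: -13.0653 ± 11.15060 → (-24.216, -1.915).
With 95% confidence, each one-unit increase in building age is associated with a change of between -24.216 and -1.915 $ in apartment monthly rent, holding the other predictors fixed.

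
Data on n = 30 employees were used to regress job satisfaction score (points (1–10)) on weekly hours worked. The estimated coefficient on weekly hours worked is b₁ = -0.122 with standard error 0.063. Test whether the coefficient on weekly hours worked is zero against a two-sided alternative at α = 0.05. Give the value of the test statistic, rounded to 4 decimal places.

H₀: β₁ = 0 vs H₁: β₁ ≠ 0.
t = (b₁ − β₁⁰)/SE = -0.122 / 0.063 = -1.9365.
df = n − 2 = 30 − 2 = 28.
Two-sided p ≈ 0.0630, which is ≥ 0.05, so fail to reject H₀.
The data do not give significant evidence of an association between weekly hours worked and job satisfaction score.

t = -1.9365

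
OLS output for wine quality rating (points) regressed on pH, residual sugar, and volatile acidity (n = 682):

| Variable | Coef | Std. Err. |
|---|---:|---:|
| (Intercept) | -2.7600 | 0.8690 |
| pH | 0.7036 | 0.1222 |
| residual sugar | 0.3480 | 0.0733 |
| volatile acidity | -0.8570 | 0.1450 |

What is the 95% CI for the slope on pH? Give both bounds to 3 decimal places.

Read off: b = 0.7036, SE = 0.1222 for pH.
df = n − k − 1 = 682 − 3 − 1 = 678.
t* = t_{0.025, 678} = 1.963469.
Margin = t* × SE = 1.963469 × 0.1222 = 0.23994.
CI: 0.7036 ± 0.23994 → (0.464, 0.944).

(0.464, 0.944)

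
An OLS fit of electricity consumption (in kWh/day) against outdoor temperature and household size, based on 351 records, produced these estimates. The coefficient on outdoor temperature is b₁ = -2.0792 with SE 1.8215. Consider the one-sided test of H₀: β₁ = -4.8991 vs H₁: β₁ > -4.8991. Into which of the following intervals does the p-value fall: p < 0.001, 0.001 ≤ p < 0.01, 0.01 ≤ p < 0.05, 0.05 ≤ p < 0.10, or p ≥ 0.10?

t = (-2.0792 − (-4.8991)) / 1.8215 = 1.548.
df = n − k − 1 = 351 − 2 − 1 = 348.
One-sided p = P(T_{348} > t) ≈ 0.0613.
So 0.05 ≤ p < 0.10.

0.05 ≤ p < 0.10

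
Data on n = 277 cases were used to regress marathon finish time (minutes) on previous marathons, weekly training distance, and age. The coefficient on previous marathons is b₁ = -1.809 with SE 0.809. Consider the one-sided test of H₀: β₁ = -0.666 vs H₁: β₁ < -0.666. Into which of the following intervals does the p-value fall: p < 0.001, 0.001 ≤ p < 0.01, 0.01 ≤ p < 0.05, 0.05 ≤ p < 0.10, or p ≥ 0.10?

t = (-1.809 − (-0.666)) / 0.809 = -1.413.
df = n − k − 1 = 277 − 3 − 1 = 273.
One-sided p = P(T_{273} < t) ≈ 0.0794.
So 0.05 ≤ p < 0.10.

0.05 ≤ p < 0.10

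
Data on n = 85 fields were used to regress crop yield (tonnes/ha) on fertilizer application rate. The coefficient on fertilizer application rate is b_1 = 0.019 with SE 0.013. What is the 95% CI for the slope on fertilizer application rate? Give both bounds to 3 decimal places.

df = n − 2 = 85 − 2 = 83.
t* = t_{0.025, 83} = 1.98896.
Margin = t* × SE = 1.98896 × 0.013 = 0.02586.
CI: 0.019 ± 0.02586 → (-0.007, 0.045).
With 95% confidence, each one-unit increase in fertilizer application rate is associated with a change of between -0.007 and 0.045 tonnes/ha in crop yield.

(-0.007, 0.045)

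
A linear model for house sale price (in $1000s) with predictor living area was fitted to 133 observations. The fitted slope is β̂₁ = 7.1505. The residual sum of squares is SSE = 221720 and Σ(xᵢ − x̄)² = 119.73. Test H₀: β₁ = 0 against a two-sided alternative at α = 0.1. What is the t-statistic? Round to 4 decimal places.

MSE = SSE/(n − 2) = 221720/131 = 1692.52.
SE(β̂₁) = √(MSE/Sₓₓ) = √(1692.52/119.73) = 3.7598.
t = 7.1505 / 3.7598 = 1.9018.
df = n − 2 = 131.
Two-sided p ≈ 0.0594, which is < 0.1, so reject H₀.
There is evidence that living area is associated with house sale price.

t = 1.9018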